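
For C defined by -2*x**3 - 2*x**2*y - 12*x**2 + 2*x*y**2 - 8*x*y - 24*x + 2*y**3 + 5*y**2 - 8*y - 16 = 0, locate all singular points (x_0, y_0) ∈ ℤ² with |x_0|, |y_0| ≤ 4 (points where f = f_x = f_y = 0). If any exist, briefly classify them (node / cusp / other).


Singular points: {(-2, 0)}; classification: cusp.

Compute partial derivatives:
  f_x = -6*x**2 - 4*x*y - 24*x + 2*y**2 - 8*y - 24.
  f_y = -2*x**2 + 4*x*y - 8*x + 6*y**2 + 10*y - 8.
Scan x_0 ∈ {−4, ..., 4}. For each x_0, f_y(x_0, y) is a polynomial in y; find its integer roots y ∈ {−4, ..., 4}, then test f_x and f at those candidates.
  x = -4: f_y(-4, y) = 6*y**2 - 6*y - 8; no integer root y with |y| ≤ 4.
  x = -3: f_y(-3, y) = 6*y**2 - 2*y - 2; no integer root y with |y| ≤ 4.
  x = -2: f_y(-2, y) = 6*y**2 + 2*y; vanishes at y ∈ {0}. (-2, 0): f_x = 0, f = 0 — SINGULAR.
  x = -1: f_y(-1, y) = 6*y**2 + 6*y - 2; no integer root y with |y| ≤ 4.
  x = 0: f_y(0, y) = 6*y**2 + 10*y - 8; no integer root y with |y| ≤ 4.
  x = 1: f_y(1, y) = 6*y**2 + 14*y - 18; no integer root y with |y| ≤ 4.
  x = 2: f_y(2, y) = 6*y**2 + 18*y - 32; no integer root y with |y| ≤ 4.
  x = 3: f_y(3, y) = 6*y**2 + 22*y - 50; no integer root y with |y| ≤ 4.
  x = 4: f_y(4, y) = 6*y**2 + 26*y - 72; no integer root y with |y| ≤ 4.
Only singular point on the grid: (-2, 0).
Classify: substitute x = -2 + u, y = 0 + v and expand: f = -2*u**3 - 2*u**2*v + 2*u*v**2 + 2*v**3 + v**2.
No constant or linear terms (consistent with a singular point). Quadratic part: v**2. Cubic part: -2*u**3 - 2*u**2*v + 2*u*v**2 + 2*v**3.
The quadratic part v**2 is a perfect square, so there is a single (double) tangent line v = 0, i.e. y = 0. Restricting the cubic part to that line (v = 0) leaves -2*u**3 ≠ 0, so f is not divisible by v and the branch is v² ≈ 2*u**3 to lowest order — this is a cusp.
Classification: cusp.


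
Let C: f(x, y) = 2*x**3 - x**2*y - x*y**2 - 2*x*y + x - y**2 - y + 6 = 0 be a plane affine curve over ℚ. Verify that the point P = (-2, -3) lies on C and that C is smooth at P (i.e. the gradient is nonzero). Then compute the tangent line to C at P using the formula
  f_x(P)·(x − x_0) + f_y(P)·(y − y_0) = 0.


Tangent line at P: 10*x - 7*y - 1 = 0.

Step 1: f(-2, -3) = 0, so P lies on C.
Step 2: partial derivatives
  f_x(x, y) = 6*x**2 - 2*x*y - y**2 - 2*y + 1, f_y(x, y) = -x**2 - 2*x*y - 2*x - 2*y - 1.
  f_x(P) = 10, f_y(P) = -7 (gradient nonzero, so P is smooth).
Step 3: tangent line at P: 10·(x − -2) + -7·(y − -3) = 0.
Expanding: 10*x - 7*y - 1 = 0.


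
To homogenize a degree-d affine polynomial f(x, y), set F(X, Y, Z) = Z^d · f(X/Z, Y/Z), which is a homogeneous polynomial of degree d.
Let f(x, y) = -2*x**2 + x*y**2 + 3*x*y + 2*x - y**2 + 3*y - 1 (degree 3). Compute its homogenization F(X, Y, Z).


F(X, Y, Z) = -2*X**2*Z + X*Y**2 + 3*X*Y*Z + 2*X*Z**2 - Y**2*Z + 3*Y*Z**2 - Z**3

deg(f) = 3.
Substitute x = X/Z, y = Y/Z into f, then multiply by Z^3.
  monomial -2·x^2·y^0 ↦ -2·X^2·Y^0·Z^1.
  monomial 1·x^1·y^2 ↦ 1·X^1·Y^2·Z^0.
  monomial 3·x^1·y^1 ↦ 3·X^1·Y^1·Z^1.
  monomial 2·x^1·y^0 ↦ 2·X^1·Y^0·Z^2.
  monomial -1·x^0·y^2 ↦ -1·X^0·Y^2·Z^1.
  monomial 3·x^0·y^1 ↦ 3·X^0·Y^1·Z^2.
  monomial -1·x^0·y^0 ↦ -1·X^0·Y^0·Z^3.
Collecting: F(X, Y, Z) = -2*X**2*Z + X*Y**2 + 3*X*Y*Z + 2*X*Z**2 - Y**2*Z + 3*Y*Z**2 - Z**3.


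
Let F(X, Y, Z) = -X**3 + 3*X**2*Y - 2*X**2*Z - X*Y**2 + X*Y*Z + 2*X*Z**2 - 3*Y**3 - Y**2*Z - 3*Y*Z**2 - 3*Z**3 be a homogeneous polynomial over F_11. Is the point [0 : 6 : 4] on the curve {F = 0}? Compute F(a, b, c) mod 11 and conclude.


F(0,6,4) ≡ 4 (mod 11); P is NOT on the curve.

Evaluate F(0, 6, 4) term-by-term (mod 11).
  -X**3 ↦ -1·0·1·1 = 0
  3*X**2*Y ↦ 3·0·6·1 = 0
  -2*X**2*Z ↦ -2·0·1·4 = 0
  -X*Y**2 ↦ -1·0·36·1 = 0
  X*Y*Z ↦ 1·0·6·4 = 0
  2*X*Z**2 ↦ 2·0·1·16 = 0
  -3*Y**3 ↦ -3·1·216·1 = -648
  -Y**2*Z ↦ -1·1·36·4 = -144
  -3*Y*Z**2 ↦ -3·1·6·16 = -288
  -3*Z**3 ↦ -3·1·1·64 = -192
Sum: F(0, 6, 4) = (0) + (0) + (0) + (0) + (0) + (0) + (-648) + (-144) + (-288) + (-192) = -1272.
Reducing mod 11: -1272 ≡ 4 (mod 11).
Since F(a, b, c) ≡ 4 ≠ 0 (mod 11), P does NOT lie on the curve.


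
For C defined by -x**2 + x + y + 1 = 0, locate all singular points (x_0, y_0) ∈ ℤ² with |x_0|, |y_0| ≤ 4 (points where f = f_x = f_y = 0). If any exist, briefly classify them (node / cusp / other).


No singular points in the scanned grid; C is smooth there.

Compute partial derivatives:
  f_x = 1 - 2*x.
  f_y = 1.
f_y = 1 is a nonzero constant, so f_y never vanishes: no point (x, y) can satisfy f = f_x = f_y = 0. In particular no (x, y) ∈ {−4, ..., 4}² is singular; the curve is smooth.


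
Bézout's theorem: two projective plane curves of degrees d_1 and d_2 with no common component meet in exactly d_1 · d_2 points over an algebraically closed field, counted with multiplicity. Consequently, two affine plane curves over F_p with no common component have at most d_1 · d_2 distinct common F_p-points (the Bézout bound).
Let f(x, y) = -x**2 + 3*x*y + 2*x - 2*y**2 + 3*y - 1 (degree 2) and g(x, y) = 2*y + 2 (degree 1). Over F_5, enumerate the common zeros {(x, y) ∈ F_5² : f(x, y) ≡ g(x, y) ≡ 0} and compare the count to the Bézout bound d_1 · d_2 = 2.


Common zeros: ∅; count = 0; Bézout bound = 2.

deg(f) = 2, deg(g) = 1, so Bézout bound = 2.
Scan x ∈ F_5. For each x, list the y ∈ F_5 with f(x, y) ≡ 0 and those with g(x, y) ≡ 0 (mod 5); the common zeros in that column are the intersection.
  x = 0: f ≡ 0 at y ∈ {1, 3}; g ≡ 0 at y ∈ {4}; common: ∅.
  x = 1: f ≡ 0 at y ∈ {0, 3}; g ≡ 0 at y ∈ {4}; common: ∅.
  x = 2: f ≡ 0 at y ∈ ∅; g ≡ 0 at y ∈ {4}; common: ∅.
  x = 3: f ≡ 0 at y ∈ ∅; g ≡ 0 at y ∈ {4}; common: ∅.
  x = 4: f ≡ 0 at y ∈ ∅; g ≡ 0 at y ∈ {4}; common: ∅.
Collecting: common zeros = ∅, so the count is 0.
Comparison with the Bézout bound: 0 ≤ 2 = deg(f)·deg(g), as expected for curves with no common component (the affine F_5-count falls short of the bound because intersections may lie at infinity, over extension fields, or carry multiplicity).


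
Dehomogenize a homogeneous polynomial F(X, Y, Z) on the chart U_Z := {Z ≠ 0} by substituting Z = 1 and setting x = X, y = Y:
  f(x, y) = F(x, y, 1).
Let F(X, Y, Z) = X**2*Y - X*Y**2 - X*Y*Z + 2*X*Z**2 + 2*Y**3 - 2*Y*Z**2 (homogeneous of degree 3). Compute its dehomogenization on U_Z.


f(x, y) = x**2*y - x*y**2 - x*y + 2*x + 2*y**3 - 2*y

On U_Z we set Z = 1. Each monomial c·X^i·Y^j·Z^k in F becomes c·x^i·y^j·1^k = c·x^i·y^j.
Substituting Z = 1: F(X, Y, 1) = x**2*y - x*y**2 - x*y + 2*x + 2*y**3 - 2*y.
Note: deg(f) ≤ deg(F) = 3; strict inequality happens when F is divisible by Z (lost terms).


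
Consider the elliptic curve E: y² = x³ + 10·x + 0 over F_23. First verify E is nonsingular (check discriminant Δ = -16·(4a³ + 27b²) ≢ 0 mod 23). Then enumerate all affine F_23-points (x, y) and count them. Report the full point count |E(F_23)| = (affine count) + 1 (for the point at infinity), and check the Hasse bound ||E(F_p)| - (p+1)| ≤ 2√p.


Affine points = {(0, 0), (4, 9), (4, 14), (6, 0), (12, 10), (12, 13), (13, 2), (13, 21), (14, 3), (14, 20), (15, 11), (15, 12), (16, 1), (16, 22), (17, 0), (18, 3), (18, 20), (20, 9), (20, 14), (21, 8), (21, 15), (22, 9), (22, 14)}; affine count = 23; |E(F_23)| = 24.

Discriminant check: Δ ∝ 4a³ + 27b² = 4·10³ + 27·0² = 4·1000 + 27·0 ≡ 21 (mod 23). Nonzero ⇒ E is nonsingular.
For each x ∈ F_23, compute rhs = x³ + 10·x + 0 mod 23, then count y ∈ F_23 with y² ≡ rhs.
  x = 0: rhs = 0, matching y values: 0 (1 points).
  x = 1: rhs = 11, matching y values: none (0 points).
  x = 2: rhs = 5, matching y values: none (0 points).
  x = 3: rhs = 11, matching y values: none (0 points).
  x = 4: rhs = 12, matching y values: 9, 14 (2 points).
  x = 5: rhs = 14, matching y values: none (0 points).
  x = 6: rhs = 0, matching y values: 0 (1 points).
  x = 7: rhs = 22, matching y values: none (0 points).
  x = 8: rhs = 17, matching y values: none (0 points).
  x = 9: rhs = 14, matching y values: none (0 points).
  x = 10: rhs = 19, matching y values: none (0 points).
  x = 11: rhs = 15, matching y values: none (0 points).
  x = 12: rhs = 8, matching y values: 10, 13 (2 points).
  x = 13: rhs = 4, matching y values: 2, 21 (2 points).
  x = 14: rhs = 9, matching y values: 3, 20 (2 points).
  x = 15: rhs = 6, matching y values: 11, 12 (2 points).
  x = 16: rhs = 1, matching y values: 1, 22 (2 points).
  x = 17: rhs = 0, matching y values: 0 (1 points).
  x = 18: rhs = 9, matching y values: 3, 20 (2 points).
  x = 19: rhs = 11, matching y values: none (0 points).
  x = 20: rhs = 12, matching y values: 9, 14 (2 points).
  x = 21: rhs = 18, matching y values: 8, 15 (2 points).
  x = 22: rhs = 12, matching y values: 9, 14 (2 points).
Total affine count: 23.
Full point count |E(F_23)| = 23 + 1 = 24.
Hasse bound: |24 − (23+1)| = |0| = 0 ≤ 2√23 ≈ 9.5917 ✓.


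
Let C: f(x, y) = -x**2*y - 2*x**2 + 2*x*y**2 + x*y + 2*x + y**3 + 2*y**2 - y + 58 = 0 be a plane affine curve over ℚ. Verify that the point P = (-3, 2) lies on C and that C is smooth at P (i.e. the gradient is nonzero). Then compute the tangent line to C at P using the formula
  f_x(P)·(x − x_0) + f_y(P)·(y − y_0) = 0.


Tangent line at P: 36*x - 17*y + 142 = 0.

Step 1: f(-3, 2) = 0, so P lies on C.
Step 2: partial derivatives
  f_x(x, y) = -2*x*y - 4*x + 2*y**2 + y + 2, f_y(x, y) = -x**2 + 4*x*y + x + 3*y**2 + 4*y - 1.
  f_x(P) = 36, f_y(P) = -17 (gradient nonzero, so P is smooth).
Step 3: tangent line at P: 36·(x − -3) + -17·(y − 2) = 0.
Expanding: 36*x - 17*y + 142 = 0.


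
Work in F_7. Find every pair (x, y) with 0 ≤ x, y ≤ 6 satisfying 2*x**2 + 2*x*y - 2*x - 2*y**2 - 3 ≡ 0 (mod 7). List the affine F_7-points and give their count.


Affine F_7-points: {(0, 3), (0, 4), (1, 2), (1, 6), (4, 0), (4, 4), (5, 2), (5, 3)}; count = 8.

For each of the 49 pairs (x, y) ∈ F_7², evaluate f(x, y) mod 7. Record the zeros.
  x = 0: [0↦4, 1↦2, 2↦3, 3↦0, 4↦0, 5↦3, 6↦2]  zeros at y ∈ {3, 4}
  x = 1: [0↦4, 1↦4, 2↦0, 3↦6, 4↦1, 5↦6, 6↦0]  zeros at y ∈ {2, 6}
  x = 2: [0↦1, 1↦3, 2↦1, 3↦2, 4↦6, 5↦6, 6↦2]  zeros at y ∈ ∅
  x = 3: [0↦2, 1↦6, 2↦6, 3↦2, 4↦1, 5↦3, 6↦1]  zeros at y ∈ ∅
  x = 4: [0↦0, 1↦6, 2↦1, 3↦6, 4↦0, 5↦4, 6↦4]  zeros at y ∈ {0, 4}
  x = 5: [0↦2, 1↦3, 2↦0, 3↦0, 4↦3, 5↦2, 6↦4]  zeros at y ∈ {2, 3}
  x = 6: [0↦1, 1↦4, 2↦3, 3↦5, 4↦3, 5↦4, 6↦1]  zeros at y ∈ ∅
Collecting zeros: affine points = {(0, 3), (0, 4), (1, 2), (1, 6), (4, 0), (4, 4), (5, 2), (5, 3)}.
Total count |C(F_7)_aff| = 8.


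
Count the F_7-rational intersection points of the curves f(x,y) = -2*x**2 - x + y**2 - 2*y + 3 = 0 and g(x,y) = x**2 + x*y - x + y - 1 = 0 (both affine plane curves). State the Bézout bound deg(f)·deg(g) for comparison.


Common zeros: {(2, 2)}; count = 1; Bézout bound = 4.

deg(f) = 2, deg(g) = 2, so Bézout bound = 4.
Scan x ∈ F_7. For each x, list the y ∈ F_7 with f(x, y) ≡ 0 and those with g(x, y) ≡ 0 (mod 7); the common zeros in that column are the intersection.
  x = 0: f ≡ 0 at y ∈ ∅; g ≡ 0 at y ∈ {1}; common: ∅.
  x = 1: f ≡ 0 at y ∈ {0, 2}; g ≡ 0 at y ∈ {4}; common: ∅.
  x = 2: f ≡ 0 at y ∈ {0, 2}; g ≡ 0 at y ∈ {2}; common: {2}.
  x = 3: f ≡ 0 at y ∈ ∅; g ≡ 0 at y ∈ {4}; common: ∅.
  x = 4: f ≡ 0 at y ∈ ∅; g ≡ 0 at y ∈ {2}; common: ∅.
  x = 5: f ≡ 0 at y ∈ {3, 6}; g ≡ 0 at y ∈ {5}; common: ∅.
  x = 6: f ≡ 0 at y ∈ ∅; g ≡ 0 at y ∈ ∅; common: ∅.
Collecting: common zeros = {(2, 2)}, so the count is 1.
Comparison with the Bézout bound: 1 ≤ 4 = deg(f)·deg(g), as expected for curves with no common component (the affine F_7-count falls short of the bound because intersections may lie at infinity, over extension fields, or carry multiplicity).


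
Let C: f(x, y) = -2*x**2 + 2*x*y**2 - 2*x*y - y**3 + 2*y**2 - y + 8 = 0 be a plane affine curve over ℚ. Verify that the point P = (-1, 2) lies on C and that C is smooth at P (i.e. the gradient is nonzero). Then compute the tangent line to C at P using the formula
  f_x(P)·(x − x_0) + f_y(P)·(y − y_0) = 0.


Tangent line at P: 8*x - 11*y + 30 = 0.

Step 1: f(-1, 2) = 0, so P lies on C.
Step 2: partial derivatives
  f_x(x, y) = -4*x + 2*y**2 - 2*y, f_y(x, y) = 4*x*y - 2*x - 3*y**2 + 4*y - 1.
  f_x(P) = 8, f_y(P) = -11 (gradient nonzero, so P is smooth).
Step 3: tangent line at P: 8·(x − -1) + -11·(y − 2) = 0.
Expanding: 8*x - 11*y + 30 = 0.


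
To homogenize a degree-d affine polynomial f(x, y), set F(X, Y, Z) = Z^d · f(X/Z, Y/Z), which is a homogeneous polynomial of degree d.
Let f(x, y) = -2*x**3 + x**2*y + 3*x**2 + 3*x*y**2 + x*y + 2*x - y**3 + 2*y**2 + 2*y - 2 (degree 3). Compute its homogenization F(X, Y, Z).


F(X, Y, Z) = -2*X**3 + X**2*Y + 3*X**2*Z + 3*X*Y**2 + X*Y*Z + 2*X*Z**2 - Y**3 + 2*Y**2*Z + 2*Y*Z**2 - 2*Z**3

deg(f) = 3.
Substitute x = X/Z, y = Y/Z into f, then multiply by Z^3.
  monomial -2·x^3·y^0 ↦ -2·X^3·Y^0·Z^0.
  monomial 1·x^2·y^1 ↦ 1·X^2·Y^1·Z^0.
  monomial 3·x^2·y^0 ↦ 3·X^2·Y^0·Z^1.
  monomial 3·x^1·y^2 ↦ 3·X^1·Y^2·Z^0.
  monomial 1·x^1·y^1 ↦ 1·X^1·Y^1·Z^1.
  monomial 2·x^1·y^0 ↦ 2·X^1·Y^0·Z^2.
  monomial -1·x^0·y^3 ↦ -1·X^0·Y^3·Z^0.
  monomial 2·x^0·y^2 ↦ 2·X^0·Y^2·Z^1.
  monomial 2·x^0·y^1 ↦ 2·X^0·Y^1·Z^2.
  monomial -2·x^0·y^0 ↦ -2·X^0·Y^0·Z^3.
Collecting: F(X, Y, Z) = -2*X**3 + X**2*Y + 3*X**2*Z + 3*X*Y**2 + X*Y*Z + 2*X*Z**2 - Y**3 + 2*Y**2*Z + 2*Y*Z**2 - 2*Z**3.


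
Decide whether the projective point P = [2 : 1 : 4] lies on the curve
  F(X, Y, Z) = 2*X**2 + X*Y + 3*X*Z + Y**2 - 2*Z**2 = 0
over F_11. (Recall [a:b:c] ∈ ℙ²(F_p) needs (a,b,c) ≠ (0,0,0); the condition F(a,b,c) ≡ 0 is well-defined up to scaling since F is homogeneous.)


F(2,1,4) ≡ 3 (mod 11); P is NOT on the curve.

Evaluate F(2, 1, 4) term-by-term (mod 11).
  2*X**2 ↦ 2·4·1·1 = 8
  X*Y ↦ 1·2·1·1 = 2
  3*X*Z ↦ 3·2·1·4 = 24
  Y**2 ↦ 1·1·1·1 = 1
  -2*Z**2 ↦ -2·1·1·16 = -32
Sum: F(2, 1, 4) = (8) + (2) + (24) + (1) + (-32) = 3.
Reducing mod 11: 3 ≡ 3 (mod 11).
Since F(a, b, c) ≡ 3 ≠ 0 (mod 11), P does NOT lie on the curve.


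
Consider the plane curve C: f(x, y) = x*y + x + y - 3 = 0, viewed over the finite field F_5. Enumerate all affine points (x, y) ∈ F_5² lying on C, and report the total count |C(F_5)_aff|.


Affine F_5-points: {(0, 3), (1, 1), (2, 2), (3, 0)}; count = 4.

For each of the 25 pairs (x, y) ∈ F_5², evaluate f(x, y) mod 5. Record the zeros.
  x = 0: [0↦2, 1↦3, 2↦4, 3↦0, 4↦1]  zeros at y ∈ {3}
  x = 1: [0↦3, 1↦0, 2↦2, 3↦4, 4↦1]  zeros at y ∈ {1}
  x = 2: [0↦4, 1↦2, 2↦0, 3↦3, 4↦1]  zeros at y ∈ {2}
  x = 3: [0↦0, 1↦4, 2↦3, 3↦2, 4↦1]  zeros at y ∈ {0}
  x = 4: [0↦1, 1↦1, 2↦1, 3↦1, 4↦1]  zeros at y ∈ ∅
Collecting zeros: affine points = {(0, 3), (1, 1), (2, 2), (3, 0)}.
Total count |C(F_5)_aff| = 4.


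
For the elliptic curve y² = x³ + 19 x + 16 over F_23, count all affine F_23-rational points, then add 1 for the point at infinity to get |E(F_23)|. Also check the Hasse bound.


Affine points = {(0, 4), (0, 19), (1, 6), (1, 17), (2, 4), (2, 19), (3, 10), (3, 13), (4, 8), (4, 15), (5, 11), (5, 12), (6, 1), (6, 22), (7, 3), (7, 20), (8, 6), (8, 17), (14, 6), (14, 17), (16, 0), (17, 10), (17, 13), (18, 7), (18, 16), (20, 1), (20, 22), (21, 4), (21, 19)}; affine count = 29; |E(F_23)| = 30.

Discriminant check: Δ ∝ 4a³ + 27b² = 4·19³ + 27·16² = 4·6859 + 27·256 ≡ 9 (mod 23). Nonzero ⇒ E is nonsingular.
For each x ∈ F_23, compute rhs = x³ + 19·x + 16 mod 23, then count y ∈ F_23 with y² ≡ rhs.
  x = 0: rhs = 16, matching y values: 4, 19 (2 points).
  x = 1: rhs = 13, matching y values: 6, 17 (2 points).
  x = 2: rhs = 16, matching y values: 4, 19 (2 points).
  x = 3: rhs = 8, matching y values: 10, 13 (2 points).
  x = 4: rhs = 18, matching y values: 8, 15 (2 points).
  x = 5: rhs = 6, matching y values: 11, 12 (2 points).
  x = 6: rhs = 1, matching y values: 1, 22 (2 points).
  x = 7: rhs = 9, matching y values: 3, 20 (2 points).
  x = 8: rhs = 13, matching y values: 6, 17 (2 points).
  x = 9: rhs = 19, matching y values: none (0 points).
  x = 10: rhs = 10, matching y values: none (0 points).
  x = 11: rhs = 15, matching y values: none (0 points).
  x = 12: rhs = 17, matching y values: none (0 points).
  x = 13: rhs = 22, matching y values: none (0 points).
  x = 14: rhs = 13, matching y values: 6, 17 (2 points).
  x = 15: rhs = 19, matching y values: none (0 points).
  x = 16: rhs = 0, matching y values: 0 (1 points).
  x = 17: rhs = 8, matching y values: 10, 13 (2 points).
  x = 18: rhs = 3, matching y values: 7, 16 (2 points).
  x = 19: rhs = 14, matching y values: none (0 points).
  x = 20: rhs = 1, matching y values: 1, 22 (2 points).
  x = 21: rhs = 16, matching y values: 4, 19 (2 points).
  x = 22: rhs = 19, matching y values: none (0 points).
Total affine count: 29.
Full point count |E(F_23)| = 29 + 1 = 30.
Hasse bound: |30 − (23+1)| = |6| = 6 ≤ 2√23 ≈ 9.5917 ✓.


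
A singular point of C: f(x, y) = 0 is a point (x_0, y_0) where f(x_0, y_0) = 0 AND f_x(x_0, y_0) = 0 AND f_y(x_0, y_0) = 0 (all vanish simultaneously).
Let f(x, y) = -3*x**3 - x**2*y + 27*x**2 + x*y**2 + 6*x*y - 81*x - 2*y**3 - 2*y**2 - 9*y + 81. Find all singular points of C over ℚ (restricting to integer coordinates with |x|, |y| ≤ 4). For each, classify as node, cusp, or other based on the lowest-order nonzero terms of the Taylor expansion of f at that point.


Singular points: {(3, 0)}; classification: cusp.

Compute partial derivatives:
  f_x = -9*x**2 - 2*x*y + 54*x + y**2 + 6*y - 81.
  f_y = -x**2 + 2*x*y + 6*x - 6*y**2 - 4*y - 9.
Scan x_0 ∈ {−4, ..., 4}. For each x_0, f_y(x_0, y) is a polynomial in y; find its integer roots y ∈ {−4, ..., 4}, then test f_x and f at those candidates.
  x = -4: f_y(-4, y) = -6*y**2 - 12*y - 49; no integer root y with |y| ≤ 4.
  x = -3: f_y(-3, y) = -6*y**2 - 10*y - 36; no integer root y with |y| ≤ 4.
  x = -2: f_y(-2, y) = -6*y**2 - 8*y - 25; no integer root y with |y| ≤ 4.
  x = -1: f_y(-1, y) = -6*y**2 - 6*y - 16; no integer root y with |y| ≤ 4.
  x = 0: f_y(0, y) = -6*y**2 - 4*y - 9; no integer root y with |y| ≤ 4.
  x = 1: f_y(1, y) = -6*y**2 - 2*y - 4; no integer root y with |y| ≤ 4.
  x = 2: f_y(2, y) = -6*y**2 - 1; no integer root y with |y| ≤ 4.
  x = 3: f_y(3, y) = -6*y**2 + 2*y; vanishes at y ∈ {0}. (3, 0): f_x = 0, f = 0 — SINGULAR.
  x = 4: f_y(4, y) = -6*y**2 + 4*y - 1; no integer root y with |y| ≤ 4.
Only singular point on the grid: (3, 0).
Classify: substitute x = 3 + u, y = 0 + v and expand: f = -3*u**3 - u**2*v + u*v**2 - 2*v**3 + v**2.
No constant or linear terms (consistent with a singular point). Quadratic part: v**2. Cubic part: -3*u**3 - u**2*v + u*v**2 - 2*v**3.
The quadratic part v**2 is a perfect square, so there is a single (double) tangent line v = 0, i.e. y = 0. Restricting the cubic part to that line (v = 0) leaves -3*u**3 ≠ 0, so f is not divisible by v and the branch is v² ≈ 3*u**3 to lowest order — this is a cusp.
Classification: cusp.


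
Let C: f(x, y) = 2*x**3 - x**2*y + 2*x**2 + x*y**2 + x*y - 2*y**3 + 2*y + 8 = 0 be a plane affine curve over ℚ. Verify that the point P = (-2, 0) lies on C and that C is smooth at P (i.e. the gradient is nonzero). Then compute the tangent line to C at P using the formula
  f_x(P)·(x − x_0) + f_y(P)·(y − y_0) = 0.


Tangent line at P: 16*x - 4*y + 32 = 0.

Step 1: f(-2, 0) = 0, so P lies on C.
Step 2: partial derivatives
  f_x(x, y) = 6*x**2 - 2*x*y + 4*x + y**2 + y, f_y(x, y) = -x**2 + 2*x*y + x - 6*y**2 + 2.
  f_x(P) = 16, f_y(P) = -4 (gradient nonzero, so P is smooth).
Step 3: tangent line at P: 16·(x − -2) + -4·(y − 0) = 0.
Expanding: 16*x - 4*y + 32 = 0.


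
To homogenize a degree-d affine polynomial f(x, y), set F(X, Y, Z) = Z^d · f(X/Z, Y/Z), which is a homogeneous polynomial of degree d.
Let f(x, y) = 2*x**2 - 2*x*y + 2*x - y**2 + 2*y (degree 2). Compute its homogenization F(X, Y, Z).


F(X, Y, Z) = 2*X**2 - 2*X*Y + 2*X*Z - Y**2 + 2*Y*Z

deg(f) = 2.
Substitute x = X/Z, y = Y/Z into f, then multiply by Z^2.
  monomial 2·x^2·y^0 ↦ 2·X^2·Y^0·Z^0.
  monomial -2·x^1·y^1 ↦ -2·X^1·Y^1·Z^0.
  monomial 2·x^1·y^0 ↦ 2·X^1·Y^0·Z^1.
  monomial -1·x^0·y^2 ↦ -1·X^0·Y^2·Z^0.
  monomial 2·x^0·y^1 ↦ 2·X^0·Y^1·Z^1.
Collecting: F(X, Y, Z) = 2*X**2 - 2*X*Y + 2*X*Z - Y**2 + 2*Y*Z.


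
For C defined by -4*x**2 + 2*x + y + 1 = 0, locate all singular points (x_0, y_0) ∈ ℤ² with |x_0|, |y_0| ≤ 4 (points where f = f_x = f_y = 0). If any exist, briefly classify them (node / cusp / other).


No singular points in the scanned grid; C is smooth there.

Compute partial derivatives:
  f_x = 2 - 8*x.
  f_y = 1.
f_y = 1 is a nonzero constant, so f_y never vanishes: no point (x, y) can satisfy f = f_x = f_y = 0. In particular no (x, y) ∈ {−4, ..., 4}² is singular; the curve is smooth.


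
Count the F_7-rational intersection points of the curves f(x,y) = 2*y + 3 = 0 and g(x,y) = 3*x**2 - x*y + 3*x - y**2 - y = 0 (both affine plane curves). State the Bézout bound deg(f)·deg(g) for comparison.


Common zeros: ∅; count = 0; Bézout bound = 2.

deg(f) = 1, deg(g) = 2, so Bézout bound = 2.
Scan x ∈ F_7. For each x, list the y ∈ F_7 with f(x, y) ≡ 0 and those with g(x, y) ≡ 0 (mod 7); the common zeros in that column are the intersection.
  x = 0: f ≡ 0 at y ∈ {2}; g ≡ 0 at y ∈ {0, 6}; common: ∅.
  x = 1: f ≡ 0 at y ∈ {2}; g ≡ 0 at y ∈ {6}; common: ∅.
  x = 2: f ≡ 0 at y ∈ {2}; g ≡ 0 at y ∈ {1, 3}; common: ∅.
  x = 3: f ≡ 0 at y ∈ {2}; g ≡ 0 at y ∈ ∅; common: ∅.
  x = 4: f ≡ 0 at y ∈ {2}; g ≡ 0 at y ∈ ∅; common: ∅.
  x = 5: f ≡ 0 at y ∈ {2}; g ≡ 0 at y ∈ {3, 5}; common: ∅.
  x = 6: f ≡ 0 at y ∈ {2}; g ≡ 0 at y ∈ {0}; common: ∅.
Collecting: common zeros = ∅, so the count is 0.
Comparison with the Bézout bound: 0 ≤ 2 = deg(f)·deg(g), as expected for curves with no common component (the affine F_7-count falls short of the bound because intersections may lie at infinity, over extension fields, or carry multiplicity).


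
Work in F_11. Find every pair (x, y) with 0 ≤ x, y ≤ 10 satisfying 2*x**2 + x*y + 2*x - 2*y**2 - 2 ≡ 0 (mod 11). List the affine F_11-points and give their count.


Affine F_11-points: {(3, 0), (3, 7), (4, 4), (4, 9), (5, 3), (5, 5), (7, 0), (7, 9), (8, 5), (8, 10), (9, 3), (9, 7)}; count = 12.

For each of the 121 pairs (x, y) ∈ F_11², evaluate f(x, y) mod 11. Record the zeros.
  x = 0: [0↦9, 1↦7, 2↦1, 3↦2, 4↦10, 5↦3, 6↦3, 7↦10, 8↦2, 9↦1, 10↦7]  zeros at y ∈ ∅
  x = 1: [0↦2, 1↦1, 2↦7, 3↦9, 4↦7, 5↦1, 6↦2, 7↦10, 8↦3, 9↦3, 10↦10]  zeros at y ∈ ∅
  x = 2: [0↦10, 1↦10, 2↦6, 3↦9, 4↦8, 5↦3, 6↦5, 7↦3, 8↦8, 9↦9, 10↦6]  zeros at y ∈ ∅
  x = 3: [0↦0, 1↦1, 2↦9, 3↦2, 4↦2, 5↦9, 6↦1, 7↦0, 8↦6, 9↦8, 10↦6]  zeros at y ∈ {0, 7}
  x = 4: [0↦5, 1↦7, 2↦5, 3↦10, 4↦0, 5↦8, 6↦1, 7↦1, 8↦8, 9↦0, 10↦10]  zeros at y ∈ {4, 9}
  x = 5: [0↦3, 1↦6, 2↦5, 3↦0, 4↦2, 5↦0, 6↦5, 7↦6, 8↦3, 9↦7, 10↦7]  zeros at y ∈ {3, 5}
  x = 6: [0↦5, 1↦9, 2↦9, 3↦5, 4↦8, 5↦7, 6↦2, 7↦4, 8↦2, 9↦7, 10↦8]  zeros at y ∈ ∅
  x = 7: [0↦0, 1↦5, 2↦6, 3↦3, 4↦7, 5↦7, 6↦3, 7↦6, 8↦5, 9↦0, 10↦2]  zeros at y ∈ {0, 9}
  x = 8: [0↦10, 1↦5, 2↦7, 3↦5, 4↦10, 5↦0, 6↦8, 7↦1, 8↦1, 9↦8, 10↦0]  zeros at y ∈ {5, 10}
  x = 9: [0↦2, 1↦9, 2↦1, 3↦0, 4↦6, 5↦8, 6↦6, 7↦0, 8↦1, 9↦9, 10↦2]  zeros at y ∈ {3, 7}
  x = 10: [0↦9, 1↦6, 2↦10, 3↦10, 4↦6, 5↦9, 6↦8, 7↦3, 8↦5, 9↦3, 10↦8]  zeros at y ∈ ∅
Collecting zeros: affine points = {(3, 0), (3, 7), (4, 4), (4, 9), (5, 3), (5, 5), (7, 0), (7, 9), (8, 5), (8, 10), (9, 3), (9, 7)}.
Total count |C(F_11)_aff| = 12.


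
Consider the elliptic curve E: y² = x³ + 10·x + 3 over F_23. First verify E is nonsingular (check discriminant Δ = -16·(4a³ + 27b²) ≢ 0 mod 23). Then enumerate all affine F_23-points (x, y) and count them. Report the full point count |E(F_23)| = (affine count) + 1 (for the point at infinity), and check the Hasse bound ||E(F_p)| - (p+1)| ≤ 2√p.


Affine points = {(0, 7), (0, 16), (2, 10), (2, 13), (6, 7), (6, 16), (7, 5), (7, 18), (11, 8), (11, 15), (14, 9), (14, 14), (15, 3), (15, 20), (16, 2), (16, 21), (17, 7), (17, 16), (18, 9), (18, 14)}; affine count = 20; |E(F_23)| = 21.

Discriminant check: Δ ∝ 4a³ + 27b² = 4·10³ + 27·3² = 4·1000 + 27·9 ≡ 11 (mod 23). Nonzero ⇒ E is nonsingular.
For each x ∈ F_23, compute rhs = x³ + 10·x + 3 mod 23, then count y ∈ F_23 with y² ≡ rhs.
  x = 0: rhs = 3, matching y values: 7, 16 (2 points).
  x = 1: rhs = 14, matching y values: none (0 points).
  x = 2: rhs = 8, matching y values: 10, 13 (2 points).
  x = 3: rhs = 14, matching y values: none (0 points).
  x = 4: rhs = 15, matching y values: none (0 points).
  x = 5: rhs = 17, matching y values: none (0 points).
  x = 6: rhs = 3, matching y values: 7, 16 (2 points).
  x = 7: rhs = 2, matching y values: 5, 18 (2 points).
  x = 8: rhs = 20, matching y values: none (0 points).
  x = 9: rhs = 17, matching y values: none (0 points).
  x = 10: rhs = 22, matching y values: none (0 points).
  x = 11: rhs = 18, matching y values: 8, 15 (2 points).
  x = 12: rhs = 11, matching y values: none (0 points).
  x = 13: rhs = 7, matching y values: none (0 points).
  x = 14: rhs = 12, matching y values: 9, 14 (2 points).
  x = 15: rhs = 9, matching y values: 3, 20 (2 points).
  x = 16: rhs = 4, matching y values: 2, 21 (2 points).
  x = 17: rhs = 3, matching y values: 7, 16 (2 points).
  x = 18: rhs = 12, matching y values: 9, 14 (2 points).
  x = 19: rhs = 14, matching y values: none (0 points).
  x = 20: rhs = 15, matching y values: none (0 points).
  x = 21: rhs = 21, matching y values: none (0 points).
  x = 22: rhs = 15, matching y values: none (0 points).
Total affine count: 20.
Full point count |E(F_23)| = 20 + 1 = 21.
Hasse bound: |21 − (23+1)| = |-3| = 3 ≤ 2√23 ≈ 9.5917 ✓.


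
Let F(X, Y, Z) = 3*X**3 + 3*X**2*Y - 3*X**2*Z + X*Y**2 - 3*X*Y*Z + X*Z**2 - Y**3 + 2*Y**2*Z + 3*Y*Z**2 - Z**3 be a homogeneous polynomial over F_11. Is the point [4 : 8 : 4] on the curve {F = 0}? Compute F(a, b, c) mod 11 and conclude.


F(4,8,4) ≡ 2 (mod 11); P is NOT on the curve.

Evaluate F(4, 8, 4) term-by-term (mod 11).
  3*X**3 ↦ 3·64·1·1 = 192
  3*X**2*Y ↦ 3·16·8·1 = 384
  -3*X**2*Z ↦ -3·16·1·4 = -192
  X*Y**2 ↦ 1·4·64·1 = 256
  -3*X*Y*Z ↦ -3·4·8·4 = -384
  X*Z**2 ↦ 1·4·1·16 = 64
  -Y**3 ↦ -1·1·512·1 = -512
  2*Y**2*Z ↦ 2·1·64·4 = 512
  3*Y*Z**2 ↦ 3·1·8·16 = 384
  -Z**3 ↦ -1·1·1·64 = -64
Sum: F(4, 8, 4) = (192) + (384) + (-192) + (256) + (-384) + (64) + (-512) + (512) + (384) + (-64) = 640.
Reducing mod 11: 640 ≡ 2 (mod 11).
Since F(a, b, c) ≡ 2 ≠ 0 (mod 11), P does NOT lie on the curve.


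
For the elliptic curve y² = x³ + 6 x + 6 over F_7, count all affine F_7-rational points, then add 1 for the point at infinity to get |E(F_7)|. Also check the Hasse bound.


Affine points = {(3, 3), (3, 4), (5, 0)}; affine count = 3; |E(F_7)| = 4.

Discriminant check: Δ ∝ 4a³ + 27b² = 4·6³ + 27·6² = 4·216 + 27·36 ≡ 2 (mod 7). Nonzero ⇒ E is nonsingular.
For each x ∈ F_7, compute rhs = x³ + 6·x + 6 mod 7, then count y ∈ F_7 with y² ≡ rhs.
  x = 0: rhs = 6, matching y values: none (0 points).
  x = 1: rhs = 6, matching y values: none (0 points).
  x = 2: rhs = 5, matching y values: none (0 points).
  x = 3: rhs = 2, matching y values: 3, 4 (2 points).
  x = 4: rhs = 3, matching y values: none (0 points).
  x = 5: rhs = 0, matching y values: 0 (1 points).
  x = 6: rhs = 6, matching y values: none (0 points).
Total affine count: 3.
Full point count |E(F_7)| = 3 + 1 = 4.
Hasse bound: |4 − (7+1)| = |-4| = 4 ≤ 2√7 ≈ 5.2915 ✓.


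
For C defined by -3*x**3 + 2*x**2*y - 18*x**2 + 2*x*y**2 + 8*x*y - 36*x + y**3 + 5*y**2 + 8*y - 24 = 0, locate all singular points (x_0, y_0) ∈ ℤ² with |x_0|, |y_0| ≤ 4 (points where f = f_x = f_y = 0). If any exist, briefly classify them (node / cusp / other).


Singular points: {(-2, 0)}; classification: cusp.

Compute partial derivatives:
  f_x = -9*x**2 + 4*x*y - 36*x + 2*y**2 + 8*y - 36.
  f_y = 2*x**2 + 4*x*y + 8*x + 3*y**2 + 10*y + 8.
Scan x_0 ∈ {−4, ..., 4}. For each x_0, f_y(x_0, y) is a polynomial in y; find its integer roots y ∈ {−4, ..., 4}, then test f_x and f at those candidates.
  x = -4: f_y(-4, y) = 3*y**2 - 6*y + 8; no integer root y with |y| ≤ 4.
  x = -3: f_y(-3, y) = 3*y**2 - 2*y + 2; no integer root y with |y| ≤ 4.
  x = -2: f_y(-2, y) = 3*y**2 + 2*y; vanishes at y ∈ {0}. (-2, 0): f_x = 0, f = 0 — SINGULAR.
  x = -1: f_y(-1, y) = 3*y**2 + 6*y + 2; no integer root y with |y| ≤ 4.
  x = 0: f_y(0, y) = 3*y**2 + 10*y + 8; vanishes at y ∈ {-2}. (0, -2): f_x = -44 ≠ 0.
  x = 1: f_y(1, y) = 3*y**2 + 14*y + 18; no integer root y with |y| ≤ 4.
  x = 2: f_y(2, y) = 3*y**2 + 18*y + 32; no integer root y with |y| ≤ 4.
  x = 3: f_y(3, y) = 3*y**2 + 22*y + 50; no integer root y with |y| ≤ 4.
  x = 4: f_y(4, y) = 3*y**2 + 26*y + 72; no integer root y with |y| ≤ 4.
Only singular point on the grid: (-2, 0).
Classify: substitute x = -2 + u, y = 0 + v and expand: f = -3*u**3 + 2*u**2*v + 2*u*v**2 + v**3 + v**2.
No constant or linear terms (consistent with a singular point). Quadratic part: v**2. Cubic part: -3*u**3 + 2*u**2*v + 2*u*v**2 + v**3.
The quadratic part v**2 is a perfect square, so there is a single (double) tangent line v = 0, i.e. y = 0. Restricting the cubic part to that line (v = 0) leaves -3*u**3 ≠ 0, so f is not divisible by v and the branch is v² ≈ 3*u**3 to lowest order — this is a cusp.
Classification: cusp.


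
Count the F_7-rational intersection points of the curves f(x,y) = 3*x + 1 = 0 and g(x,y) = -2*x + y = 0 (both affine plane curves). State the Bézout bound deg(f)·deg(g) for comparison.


Common zeros: {(2, 4)}; count = 1; Bézout bound = 1.

deg(f) = 1, deg(g) = 1, so Bézout bound = 1.
Scan x ∈ F_7. For each x, list the y ∈ F_7 with f(x, y) ≡ 0 and those with g(x, y) ≡ 0 (mod 7); the common zeros in that column are the intersection.
  x = 0: f ≡ 0 at y ∈ ∅; g ≡ 0 at y ∈ {0}; common: ∅.
  x = 1: f ≡ 0 at y ∈ ∅; g ≡ 0 at y ∈ {2}; common: ∅.
  x = 2: f ≡ 0 at y ∈ {0, 1, 2, 3, 4, 5, 6}; g ≡ 0 at y ∈ {4}; common: {4}.
  x = 3: f ≡ 0 at y ∈ ∅; g ≡ 0 at y ∈ {6}; common: ∅.
  x = 4: f ≡ 0 at y ∈ ∅; g ≡ 0 at y ∈ {1}; common: ∅.
  x = 5: f ≡ 0 at y ∈ ∅; g ≡ 0 at y ∈ {3}; common: ∅.
  x = 6: f ≡ 0 at y ∈ ∅; g ≡ 0 at y ∈ {5}; common: ∅.
Collecting: common zeros = {(2, 4)}, so the count is 1.
Comparison with the Bézout bound: 1 ≤ 1 = deg(f)·deg(g), as expected for curves with no common component (the bound is attained).


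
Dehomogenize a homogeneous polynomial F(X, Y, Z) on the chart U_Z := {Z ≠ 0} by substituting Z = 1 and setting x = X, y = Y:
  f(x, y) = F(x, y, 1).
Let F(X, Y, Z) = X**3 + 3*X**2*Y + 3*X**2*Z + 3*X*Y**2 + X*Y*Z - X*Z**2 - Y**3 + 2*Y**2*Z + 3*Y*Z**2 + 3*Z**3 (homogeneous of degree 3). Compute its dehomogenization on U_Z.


f(x, y) = x**3 + 3*x**2*y + 3*x**2 + 3*x*y**2 + x*y - x - y**3 + 2*y**2 + 3*y + 3

On U_Z we set Z = 1. Each monomial c·X^i·Y^j·Z^k in F becomes c·x^i·y^j·1^k = c·x^i·y^j.
Substituting Z = 1: F(X, Y, 1) = x**3 + 3*x**2*y + 3*x**2 + 3*x*y**2 + x*y - x - y**3 + 2*y**2 + 3*y + 3.
Note: deg(f) ≤ deg(F) = 3; strict inequality happens when F is divisible by Z (lost terms).


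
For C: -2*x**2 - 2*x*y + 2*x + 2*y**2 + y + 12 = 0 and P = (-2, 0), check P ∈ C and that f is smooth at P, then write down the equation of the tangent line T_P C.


Tangent line at P: 10*x + 5*y + 20 = 0.

Step 1: f(-2, 0) = 0, so P lies on C.
Step 2: partial derivatives
  f_x(x, y) = -4*x - 2*y + 2, f_y(x, y) = -2*x + 4*y + 1.
  f_x(P) = 10, f_y(P) = 5 (gradient nonzero, so P is smooth).
Step 3: tangent line at P: 10·(x − -2) + 5·(y − 0) = 0.
Expanding: 10*x + 5*y + 20 = 0.


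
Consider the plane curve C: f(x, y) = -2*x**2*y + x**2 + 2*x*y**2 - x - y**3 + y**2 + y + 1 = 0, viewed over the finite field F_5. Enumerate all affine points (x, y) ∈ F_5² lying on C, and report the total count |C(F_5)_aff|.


Affine F_5-points: {(2, 1), (2, 3), (4, 1)}; count = 3.

For each of the 25 pairs (x, y) ∈ F_5², evaluate f(x, y) mod 5. Record the zeros.
  x = 0: [0↦1, 1↦2, 2↦4, 3↦1, 4↦2]  zeros at y ∈ ∅
  x = 1: [0↦1, 1↦2, 2↦3, 3↦3, 4↦1]  zeros at y ∈ ∅
  x = 2: [0↦3, 1↦0, 2↦1, 3↦0, 4↦1]  zeros at y ∈ {1, 3}
  x = 3: [0↦2, 1↦1, 2↦3, 3↦2, 4↦2]  zeros at y ∈ ∅
  x = 4: [0↦3, 1↦0, 2↦4, 3↦4, 4↦4]  zeros at y ∈ {1}
Collecting zeros: affine points = {(2, 1), (2, 3), (4, 1)}.
Total count |C(F_5)_aff| = 3.


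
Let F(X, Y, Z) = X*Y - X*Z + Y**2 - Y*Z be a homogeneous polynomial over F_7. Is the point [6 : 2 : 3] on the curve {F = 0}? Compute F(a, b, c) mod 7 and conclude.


F(6,2,3) ≡ 6 (mod 7); P is NOT on the curve.

Evaluate F(6, 2, 3) term-by-term (mod 7).
  X*Y ↦ 1·6·2·1 = 12
  -X*Z ↦ -1·6·1·3 = -18
  Y**2 ↦ 1·1·4·1 = 4
  -Y*Z ↦ -1·1·2·3 = -6
Sum: F(6, 2, 3) = (12) + (-18) + (4) + (-6) = -8.
Reducing mod 7: -8 ≡ 6 (mod 7).
Since F(a, b, c) ≡ 6 ≠ 0 (mod 7), P does NOT lie on the curve.


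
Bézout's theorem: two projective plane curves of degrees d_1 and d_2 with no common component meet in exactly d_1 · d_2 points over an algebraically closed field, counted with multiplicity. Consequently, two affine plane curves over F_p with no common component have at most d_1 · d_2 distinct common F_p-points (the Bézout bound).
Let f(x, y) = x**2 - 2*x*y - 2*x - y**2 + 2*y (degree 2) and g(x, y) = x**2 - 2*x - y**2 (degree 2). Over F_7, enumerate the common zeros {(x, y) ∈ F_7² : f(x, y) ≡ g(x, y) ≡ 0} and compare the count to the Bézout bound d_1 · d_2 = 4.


Common zeros: {(0, 0), (2, 0)}; count = 2; Bézout bound = 4.

deg(f) = 2, deg(g) = 2, so Bézout bound = 4.
Scan x ∈ F_7. For each x, list the y ∈ F_7 with f(x, y) ≡ 0 and those with g(x, y) ≡ 0 (mod 7); the common zeros in that column are the intersection.
  x = 0: f ≡ 0 at y ∈ {0, 2}; g ≡ 0 at y ∈ {0}; common: {0}.
  x = 1: f ≡ 0 at y ∈ ∅; g ≡ 0 at y ∈ ∅; common: ∅.
  x = 2: f ≡ 0 at y ∈ {0, 5}; g ≡ 0 at y ∈ {0}; common: {0}.
  x = 3: f ≡ 0 at y ∈ {5}; g ≡ 0 at y ∈ ∅; common: ∅.
  x = 4: f ≡ 0 at y ∈ ∅; g ≡ 0 at y ∈ {1, 6}; common: ∅.
  x = 5: f ≡ 0 at y ∈ ∅; g ≡ 0 at y ∈ {1, 6}; common: ∅.
  x = 6: f ≡ 0 at y ∈ {2}; g ≡ 0 at y ∈ ∅; common: ∅.
Collecting: common zeros = {(0, 0), (2, 0)}, so the count is 2.
Comparison with the Bézout bound: 2 ≤ 4 = deg(f)·deg(g), as expected for curves with no common component (the affine F_7-count falls short of the bound because intersections may lie at infinity, over extension fields, or carry multiplicity).


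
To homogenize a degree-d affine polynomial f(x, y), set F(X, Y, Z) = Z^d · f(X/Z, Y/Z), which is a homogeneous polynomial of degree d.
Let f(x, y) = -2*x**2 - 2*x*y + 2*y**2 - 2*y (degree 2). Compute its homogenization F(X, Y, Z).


F(X, Y, Z) = -2*X**2 - 2*X*Y + 2*Y**2 - 2*Y*Z

deg(f) = 2.
Substitute x = X/Z, y = Y/Z into f, then multiply by Z^2.
  monomial -2·x^2·y^0 ↦ -2·X^2·Y^0·Z^0.
  monomial -2·x^1·y^1 ↦ -2·X^1·Y^1·Z^0.
  monomial 2·x^0·y^2 ↦ 2·X^0·Y^2·Z^0.
  monomial -2·x^0·y^1 ↦ -2·X^0·Y^1·Z^1.
Collecting: F(X, Y, Z) = -2*X**2 - 2*X*Y + 2*Y**2 - 2*Y*Z.


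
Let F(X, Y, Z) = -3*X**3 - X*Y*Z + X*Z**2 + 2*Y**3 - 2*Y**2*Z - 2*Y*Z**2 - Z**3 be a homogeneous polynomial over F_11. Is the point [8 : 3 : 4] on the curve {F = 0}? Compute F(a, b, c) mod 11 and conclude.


F(8,3,4) ≡ 1 (mod 11); P is NOT on the curve.

Evaluate F(8, 3, 4) term-by-term (mod 11).
  -3*X**3 ↦ -3·512·1·1 = -1536
  -X*Y*Z ↦ -1·8·3·4 = -96
  X*Z**2 ↦ 1·8·1·16 = 128
  2*Y**3 ↦ 2·1·27·1 = 54
  -2*Y**2*Z ↦ -2·1·9·4 = -72
  -2*Y*Z**2 ↦ -2·1·3·16 = -96
  -Z**3 ↦ -1·1·1·64 = -64
Sum: F(8, 3, 4) = (-1536) + (-96) + (128) + (54) + (-72) + (-96) + (-64) = -1682.
Reducing mod 11: -1682 ≡ 1 (mod 11).
Since F(a, b, c) ≡ 1 ≠ 0 (mod 11), P does NOT lie on the curve.


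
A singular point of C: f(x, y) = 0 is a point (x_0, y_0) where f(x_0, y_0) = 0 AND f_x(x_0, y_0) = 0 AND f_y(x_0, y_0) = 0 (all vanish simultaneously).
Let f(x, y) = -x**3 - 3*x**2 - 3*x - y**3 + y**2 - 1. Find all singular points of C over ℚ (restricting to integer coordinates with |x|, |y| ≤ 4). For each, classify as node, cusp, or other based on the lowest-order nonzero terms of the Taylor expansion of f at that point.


Singular points: {(-1, 0)}; classification: cusp.

Compute partial derivatives:
  f_x = -3*x**2 - 6*x - 3.
  f_y = -3*y**2 + 2*y.
Scan x_0 ∈ {−4, ..., 4}. For each x_0, f_y(x_0, y) is a polynomial in y; find its integer roots y ∈ {−4, ..., 4}, then test f_x and f at those candidates.
  x = -4: f_y(-4, y) = -3*y**2 + 2*y; vanishes at y ∈ {0}. (-4, 0): f_x = -27 ≠ 0.
  x = -3: f_y(-3, y) = -3*y**2 + 2*y; vanishes at y ∈ {0}. (-3, 0): f_x = -12 ≠ 0.
  x = -2: f_y(-2, y) = -3*y**2 + 2*y; vanishes at y ∈ {0}. (-2, 0): f_x = -3 ≠ 0.
  x = -1: f_y(-1, y) = -3*y**2 + 2*y; vanishes at y ∈ {0}. (-1, 0): f_x = 0, f = 0 — SINGULAR.
  x = 0: f_y(0, y) = -3*y**2 + 2*y; vanishes at y ∈ {0}. (0, 0): f_x = -3 ≠ 0.
  x = 1: f_y(1, y) = -3*y**2 + 2*y; vanishes at y ∈ {0}. (1, 0): f_x = -12 ≠ 0.
  x = 2: f_y(2, y) = -3*y**2 + 2*y; vanishes at y ∈ {0}. (2, 0): f_x = -27 ≠ 0.
  x = 3: f_y(3, y) = -3*y**2 + 2*y; vanishes at y ∈ {0}. (3, 0): f_x = -48 ≠ 0.
  x = 4: f_y(4, y) = -3*y**2 + 2*y; vanishes at y ∈ {0}. (4, 0): f_x = -75 ≠ 0.
Only singular point on the grid: (-1, 0).
Classify: substitute x = -1 + u, y = 0 + v and expand: f = -u**3 - v**3 + v**2.
No constant or linear terms (consistent with a singular point). Quadratic part: v**2. Cubic part: -u**3 - v**3.
The quadratic part v**2 is a perfect square, so there is a single (double) tangent line v = 0, i.e. y = 0. Restricting the cubic part to that line (v = 0) leaves -u**3 ≠ 0, so f is not divisible by v and the branch is v² ≈ u**3 to lowest order — this is a cusp.
Classification: cusp.


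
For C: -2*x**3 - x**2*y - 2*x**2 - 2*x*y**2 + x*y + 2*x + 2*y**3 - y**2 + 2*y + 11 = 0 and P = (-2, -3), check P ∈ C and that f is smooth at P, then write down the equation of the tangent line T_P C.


Tangent line at P: -47*x + 32*y + 2 = 0.

Step 1: f(-2, -3) = 0, so P lies on C.
Step 2: partial derivatives
  f_x(x, y) = -6*x**2 - 2*x*y - 4*x - 2*y**2 + y + 2, f_y(x, y) = -x**2 - 4*x*y + x + 6*y**2 - 2*y + 2.
  f_x(P) = -47, f_y(P) = 32 (gradient nonzero, so P is smooth).
Step 3: tangent line at P: -47·(x − -2) + 32·(y − -3) = 0.
Expanding: -47*x + 32*y + 2 = 0.


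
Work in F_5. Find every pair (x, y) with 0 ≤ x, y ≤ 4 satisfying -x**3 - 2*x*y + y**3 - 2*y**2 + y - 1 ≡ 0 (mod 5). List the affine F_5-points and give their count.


Affine F_5-points: {(0, 4), (2, 2), (4, 0)}; count = 3.

For each of the 25 pairs (x, y) ∈ F_5², evaluate f(x, y) mod 5. Record the zeros.
  x = 0: [0↦4, 1↦4, 2↦1, 3↦1, 4↦0]  zeros at y ∈ {4}
  x = 1: [0↦3, 1↦1, 2↦1, 3↦4, 4↦1]  zeros at y ∈ ∅
  x = 2: [0↦1, 1↦2, 2↦0, 3↦1, 4↦1]  zeros at y ∈ {2}
  x = 3: [0↦2, 1↦1, 2↦2, 3↦1, 4↦4]  zeros at y ∈ ∅
  x = 4: [0↦0, 1↦2, 2↦1, 3↦3, 4↦4]  zeros at y ∈ {0}
Collecting zeros: affine points = {(0, 4), (2, 2), (4, 0)}.
Total count |C(F_5)_aff| = 3.


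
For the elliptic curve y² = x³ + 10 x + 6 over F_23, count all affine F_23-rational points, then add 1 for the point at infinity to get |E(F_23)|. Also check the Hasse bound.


Affine points = {(0, 11), (0, 12), (4, 8), (4, 15), (6, 11), (6, 12), (8, 0), (10, 5), (10, 18), (15, 9), (15, 14), (17, 11), (17, 12), (20, 8), (20, 15), (21, 1), (21, 22), (22, 8), (22, 15)}; affine count = 19; |E(F_23)| = 20.

Discriminant check: Δ ∝ 4a³ + 27b² = 4·10³ + 27·6² = 4·1000 + 27·36 ≡ 4 (mod 23). Nonzero ⇒ E is nonsingular.
For each x ∈ F_23, compute rhs = x³ + 10·x + 6 mod 23, then count y ∈ F_23 with y² ≡ rhs.
  x = 0: rhs = 6, matching y values: 11, 12 (2 points).
  x = 1: rhs = 17, matching y values: none (0 points).
  x = 2: rhs = 11, matching y values: none (0 points).
  x = 3: rhs = 17, matching y values: none (0 points).
  x = 4: rhs = 18, matching y values: 8, 15 (2 points).
  x = 5: rhs = 20, matching y values: none (0 points).
  x = 6: rhs = 6, matching y values: 11, 12 (2 points).
  x = 7: rhs = 5, matching y values: none (0 points).
  x = 8: rhs = 0, matching y values: 0 (1 points).
  x = 9: rhs = 20, matching y values: none (0 points).
  x = 10: rhs = 2, matching y values: 5, 18 (2 points).
  x = 11: rhs = 21, matching y values: none (0 points).
  x = 12: rhs = 14, matching y values: none (0 points).
  x = 13: rhs = 10, matching y values: none (0 points).
  x = 14: rhs = 15, matching y values: none (0 points).
  x = 15: rhs = 12, matching y values: 9, 14 (2 points).
  x = 16: rhs = 7, matching y values: none (0 points).
  x = 17: rhs = 6, matching y values: 11, 12 (2 points).
  x = 18: rhs = 15, matching y values: none (0 points).
  x = 19: rhs = 17, matching y values: none (0 points).
  x = 20: rhs = 18, matching y values: 8, 15 (2 points).
  x = 21: rhs = 1, matching y values: 1, 22 (2 points).
  x = 22: rhs = 18, matching y values: 8, 15 (2 points).
Total affine count: 19.
Full point count |E(F_23)| = 19 + 1 = 20.
Hasse bound: |20 − (23+1)| = |-4| = 4 ≤ 2√23 ≈ 9.5917 ✓.
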